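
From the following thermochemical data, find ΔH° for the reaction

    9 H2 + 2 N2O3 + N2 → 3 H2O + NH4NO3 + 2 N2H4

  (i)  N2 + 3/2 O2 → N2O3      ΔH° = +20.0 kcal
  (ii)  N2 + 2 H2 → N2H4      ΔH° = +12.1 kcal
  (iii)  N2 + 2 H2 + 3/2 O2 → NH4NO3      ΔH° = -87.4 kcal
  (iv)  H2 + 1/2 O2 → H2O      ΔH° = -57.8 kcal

(i) reversed and × 2 (N2O3 must end up as a reactant; ×2 to match 2 N2O3 in the target): (-2)·(+20.0) = -40.0 kcal
(ii) × 2 (scale by 2 for the 2 N2H4): (2)·(+12.1) = +24.2 kcal
(iii) as written (NH4NO3 already on the product side): -87.4 kcal
(iv) × 3 (scale by 3 for the 3 H2O): (3)·(-57.8) = -173.4 kcal
ΔH° = (-40.0) + (+24.2) + (-87.4) + (-173.4) = -276.6 kcal

ΔH° = -276.6 kcal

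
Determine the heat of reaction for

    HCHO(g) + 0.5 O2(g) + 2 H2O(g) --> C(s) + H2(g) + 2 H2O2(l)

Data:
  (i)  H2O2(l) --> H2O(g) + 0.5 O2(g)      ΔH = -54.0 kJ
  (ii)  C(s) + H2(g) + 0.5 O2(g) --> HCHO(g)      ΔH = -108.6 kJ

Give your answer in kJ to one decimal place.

(i) reversed and × 2: (-2)·(-54.0) = +108.0 kJ
(ii) reversed: +108.6 kJ
ΔH = (+108.0) + (+108.6) = 216.6 kJ

ΔH = 216.6 kJ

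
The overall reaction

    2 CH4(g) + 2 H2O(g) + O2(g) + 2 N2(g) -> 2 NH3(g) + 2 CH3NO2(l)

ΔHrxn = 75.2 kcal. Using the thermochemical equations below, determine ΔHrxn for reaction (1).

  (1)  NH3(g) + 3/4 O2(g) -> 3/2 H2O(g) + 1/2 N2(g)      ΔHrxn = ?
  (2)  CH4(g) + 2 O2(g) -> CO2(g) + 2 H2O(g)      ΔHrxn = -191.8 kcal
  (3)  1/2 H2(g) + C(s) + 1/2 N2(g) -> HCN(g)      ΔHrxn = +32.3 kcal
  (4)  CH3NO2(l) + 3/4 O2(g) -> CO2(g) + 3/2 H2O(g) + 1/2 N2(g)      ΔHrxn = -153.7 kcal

ΔHrxn = -75.7 kcal

(1) reversed and × 2: contributes −2·x
(2) × 2: (2)·(-191.8) = -383.6 kcal
(3): not needed.
(4) reversed and × 2: (-2)·(-153.7) = +307.4 kcal
+75.2 = (-383.6) + (+307.4) − 2·x
x = (+75.2 − (-76.2)) / (-2) = -75.7 kcal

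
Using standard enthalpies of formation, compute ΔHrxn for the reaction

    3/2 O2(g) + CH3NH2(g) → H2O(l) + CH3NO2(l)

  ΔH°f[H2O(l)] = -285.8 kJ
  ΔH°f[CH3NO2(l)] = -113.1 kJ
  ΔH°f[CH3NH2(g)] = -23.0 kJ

Products: 1·(-285.8) + 1·(-113.1) = -398.9
Reactants: 3/2·(+0.0) + 1·(-23.0) = -23.0
ΔHrxn = (-398.9) − (-23.0) = -375.9 kJ

ΔHrxn = -375.9 kJ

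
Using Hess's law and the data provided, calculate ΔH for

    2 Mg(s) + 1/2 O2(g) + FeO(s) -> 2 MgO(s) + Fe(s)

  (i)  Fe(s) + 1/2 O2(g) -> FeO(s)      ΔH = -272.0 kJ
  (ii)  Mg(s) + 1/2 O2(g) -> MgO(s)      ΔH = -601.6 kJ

ΔH = -931.2 kJ

(i) reversed (reverse to put FeO(s) on the reactant side): +272.0 kJ
(ii) × 2 (scale by 2 for the 2 MgO(s)): (2)·(-601.6) = -1203.2 kJ
Since enthalpy is a state function, ΔH = (-1)·(-272.0) + (2)·(-601.6) = -931.2 kJ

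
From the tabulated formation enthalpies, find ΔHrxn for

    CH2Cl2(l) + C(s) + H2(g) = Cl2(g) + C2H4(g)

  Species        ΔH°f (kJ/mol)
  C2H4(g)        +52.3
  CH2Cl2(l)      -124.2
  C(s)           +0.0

Products: 1·(+0.0) + 1·(+52.3) = +52.3
Reactants: 1·(-124.2) + 1·(+0.0) + 1·(+0.0) = -124.2
ΔHrxn = (+52.3) − (-124.2) = 176.5 kJ/mol

ΔHrxn = 176.5 kJ/mol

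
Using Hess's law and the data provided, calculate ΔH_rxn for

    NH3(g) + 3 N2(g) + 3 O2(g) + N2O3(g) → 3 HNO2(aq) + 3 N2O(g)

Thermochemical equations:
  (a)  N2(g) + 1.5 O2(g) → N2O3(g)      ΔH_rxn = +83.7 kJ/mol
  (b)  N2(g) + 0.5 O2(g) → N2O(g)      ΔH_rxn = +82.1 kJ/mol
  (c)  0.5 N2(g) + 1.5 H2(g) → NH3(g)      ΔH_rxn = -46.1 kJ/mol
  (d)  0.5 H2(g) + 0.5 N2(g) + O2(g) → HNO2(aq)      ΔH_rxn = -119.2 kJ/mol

(a) reversed (N2O3(g) must end up as a reactant): -83.7 kJ/mol
(b) × 3 (×3 to match 3 N2O(g) in the target): (3)·(+82.1) = +246.3 kJ/mol
(c) reversed (NH3(g) must end up as a reactant): +46.1 kJ/mol
(d) × 3 (scale by 3 for the 3 HNO2(aq)): (3)·(-119.2) = -357.6 kJ/mol
Since enthalpy is a state function, ΔH_rxn = (-83.7) + (+246.3) + (+46.1) + (-357.6) = -148.9 kJ/mol

ΔH_rxn = -148.9 kJ/mol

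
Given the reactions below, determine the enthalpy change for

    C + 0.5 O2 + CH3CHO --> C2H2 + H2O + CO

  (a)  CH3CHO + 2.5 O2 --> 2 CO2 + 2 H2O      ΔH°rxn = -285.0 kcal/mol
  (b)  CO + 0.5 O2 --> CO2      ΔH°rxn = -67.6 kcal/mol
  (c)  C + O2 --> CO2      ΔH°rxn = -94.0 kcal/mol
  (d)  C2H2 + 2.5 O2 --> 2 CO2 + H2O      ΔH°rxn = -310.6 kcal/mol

(a) as written (CH3CHO already on the reactant side): -285.0 kcal/mol
(b) reversed (reverse to put CO on the product side): +67.6 kcal/mol
(c) as written (C already on the reactant side): -94.0 kcal/mol
(d) reversed (reverse to put C2H2 on the product side): +310.6 kcal/mol
Summing the manipulated equations, ΔH°rxn = (-285.0) + (+67.6) + (-94.0) + (+310.6) = -0.8 kcal/mol

ΔH°rxn = -0.8 kcal/mol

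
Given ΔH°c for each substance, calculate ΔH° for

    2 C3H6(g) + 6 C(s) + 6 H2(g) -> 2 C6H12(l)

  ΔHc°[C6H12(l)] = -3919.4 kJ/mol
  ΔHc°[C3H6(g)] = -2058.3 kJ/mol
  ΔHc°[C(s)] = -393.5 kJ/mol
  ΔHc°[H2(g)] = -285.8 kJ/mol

ΔH° = -353.6 kJ/mol

Using ΔH = Σ nΔHc°(reactants) − Σ nΔHc°(products):
= [2·(-2058.3) + 6·(-393.5) + 6·(-285.8)] − [2·(-3919.4)]
= -353.6 kJ/mol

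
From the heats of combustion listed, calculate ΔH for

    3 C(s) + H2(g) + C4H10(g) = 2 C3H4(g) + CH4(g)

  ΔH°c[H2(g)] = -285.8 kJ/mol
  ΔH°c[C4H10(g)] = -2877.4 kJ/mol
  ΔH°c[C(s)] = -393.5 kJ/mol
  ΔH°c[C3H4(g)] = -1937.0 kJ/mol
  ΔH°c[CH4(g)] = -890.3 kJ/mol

Using ΔH = Σ nΔHc°(reactants) − Σ nΔHc°(products):
= [3·(-393.5) + 1·(-285.8) + 1·(-2877.4)] − [2·(-1937.0) + 1·(-890.3)]
= 420.6 kJ/mol

ΔH = 420.6 kJ/mol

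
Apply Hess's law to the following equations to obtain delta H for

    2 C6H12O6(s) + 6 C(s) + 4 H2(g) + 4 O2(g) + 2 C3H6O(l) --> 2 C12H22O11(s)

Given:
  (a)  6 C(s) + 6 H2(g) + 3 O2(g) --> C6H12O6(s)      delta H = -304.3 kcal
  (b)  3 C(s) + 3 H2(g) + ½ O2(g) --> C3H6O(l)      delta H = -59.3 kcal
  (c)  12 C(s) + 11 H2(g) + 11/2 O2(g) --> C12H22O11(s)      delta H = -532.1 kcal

delta H = -337.0 kcal

(a) reversed and × 2 (reverse to put C6H12O6(s) on the reactant side; scale by 2 for the 2 C6H12O6(s)): (-2)·(-304.3) = +608.6 kcal
(b) reversed and × 2 (reverse to put C3H6O(l) on the reactant side; ×2 to match 2 C3H6O(l) in the target): (-2)·(-59.3) = +118.6 kcal
(c) × 2 (scale by 2 for the 2 C12H22O11(s)): (2)·(-532.1) = -1064.2 kcal
Combining the equations, delta H = (+608.6) + (+118.6) + (-1064.2) = -337.0 kcal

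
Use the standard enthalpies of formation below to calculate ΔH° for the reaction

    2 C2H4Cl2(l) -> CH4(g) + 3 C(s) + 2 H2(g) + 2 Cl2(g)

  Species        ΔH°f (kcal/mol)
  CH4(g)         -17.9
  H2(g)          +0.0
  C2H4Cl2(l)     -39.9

ΔH° = 61.9 kcal/mol

Products: 1·(-17.9) + 3·(+0.0) + 2·(+0.0) + 2·(+0.0) = -17.9
Reactants: 2·(-39.9) = -79.8
ΔH° = (-17.9) − (-79.8) = 61.9 kcal/mol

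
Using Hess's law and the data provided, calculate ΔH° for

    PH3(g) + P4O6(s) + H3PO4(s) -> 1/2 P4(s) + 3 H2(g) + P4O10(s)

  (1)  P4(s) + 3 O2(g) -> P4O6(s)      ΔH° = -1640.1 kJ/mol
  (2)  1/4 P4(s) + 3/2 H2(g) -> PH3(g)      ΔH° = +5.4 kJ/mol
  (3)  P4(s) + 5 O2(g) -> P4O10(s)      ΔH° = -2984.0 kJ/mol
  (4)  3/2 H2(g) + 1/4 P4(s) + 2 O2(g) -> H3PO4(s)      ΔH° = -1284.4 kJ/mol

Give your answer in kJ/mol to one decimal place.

(1) reversed (P4O6(s) must end up as a reactant): +1640.1 kJ/mol
(2) reversed (reverse to put PH3(g) on the reactant side): -5.4 kJ/mol
(3) as written (P4O10(s) already on the product side): -2984.0 kJ/mol
(4) reversed (reverse to put H3PO4(s) on the reactant side): +1284.4 kJ/mol
Summing the manipulated equations, ΔH° = (-1)·(-1640.1) + (-1)·(+5.4) + (1)·(-2984.0) + (-1)·(-1284.4) = -64.9 kJ/mol

ΔH° = -64.9 kJ/mol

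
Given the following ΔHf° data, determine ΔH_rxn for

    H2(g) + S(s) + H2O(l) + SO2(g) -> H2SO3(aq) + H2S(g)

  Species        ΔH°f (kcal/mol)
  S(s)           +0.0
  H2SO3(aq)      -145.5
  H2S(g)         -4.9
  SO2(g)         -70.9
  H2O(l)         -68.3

ΔH_rxn = -11.2 kcal/mol

Products: 1·(-145.5) + 1·(-4.9) = -150.4
Reactants: 1·(+0.0) + 1·(+0.0) + 1·(-68.3) + 1·(-70.9) = -139.2
ΔH_rxn = (-150.4) − (-139.2) = -11.2 kcal/mol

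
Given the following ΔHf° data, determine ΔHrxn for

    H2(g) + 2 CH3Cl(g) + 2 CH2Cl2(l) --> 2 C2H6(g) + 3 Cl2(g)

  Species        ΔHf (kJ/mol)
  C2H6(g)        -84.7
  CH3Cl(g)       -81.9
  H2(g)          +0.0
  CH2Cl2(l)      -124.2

Products: 2·(-84.7) + 3·(+0.0) = -169.4
Reactants: 1·(+0.0) + 2·(-81.9) + 2·(-124.2) = -412.2
ΔHrxn = (-169.4) − (-412.2) = 242.8 kJ/mol

ΔHrxn = 242.8 kJ/mol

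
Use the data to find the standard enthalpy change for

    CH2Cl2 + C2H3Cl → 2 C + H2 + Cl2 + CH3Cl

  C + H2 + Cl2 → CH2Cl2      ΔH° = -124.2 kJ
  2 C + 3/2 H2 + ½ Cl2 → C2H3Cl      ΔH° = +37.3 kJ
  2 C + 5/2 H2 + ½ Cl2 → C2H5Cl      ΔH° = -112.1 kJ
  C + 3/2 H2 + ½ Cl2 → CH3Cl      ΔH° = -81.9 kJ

ΔH° = 5.0 kJ

equation 1 reversed: +124.2 kJ
equation 2 reversed: -37.3 kJ
equation 3: not needed.
equation 4 as written: -81.9 kJ
ΔH° = (+124.2) + (-37.3) + (-81.9) = 5.0 kJ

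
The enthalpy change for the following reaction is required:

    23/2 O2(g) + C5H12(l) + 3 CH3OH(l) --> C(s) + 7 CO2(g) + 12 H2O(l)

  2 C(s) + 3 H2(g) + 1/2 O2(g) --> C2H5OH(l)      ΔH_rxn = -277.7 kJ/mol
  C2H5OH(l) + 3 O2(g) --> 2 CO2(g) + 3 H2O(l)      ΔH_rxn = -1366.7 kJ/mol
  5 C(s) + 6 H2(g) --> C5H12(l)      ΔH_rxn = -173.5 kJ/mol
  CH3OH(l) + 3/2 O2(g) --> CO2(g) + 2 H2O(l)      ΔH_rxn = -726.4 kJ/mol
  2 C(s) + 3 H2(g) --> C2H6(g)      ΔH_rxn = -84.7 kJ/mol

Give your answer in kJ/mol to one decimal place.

ΔH_rxn = -5294.5 kJ/mol

equation 1 × 2: (2)·(-277.7) = -555.4 kJ/mol
equation 2 × 2: (2)·(-1366.7) = -2733.4 kJ/mol
equation 3 reversed: +173.5 kJ/mol
equation 4 × 3: (3)·(-726.4) = -2179.2 kJ/mol
equation 5: not needed.
Summing the manipulated equations, ΔH_rxn = (2)·(-277.7) + (2)·(-1366.7) + (-1)·(-173.5) + (3)·(-726.4) = -5294.5 kJ/mol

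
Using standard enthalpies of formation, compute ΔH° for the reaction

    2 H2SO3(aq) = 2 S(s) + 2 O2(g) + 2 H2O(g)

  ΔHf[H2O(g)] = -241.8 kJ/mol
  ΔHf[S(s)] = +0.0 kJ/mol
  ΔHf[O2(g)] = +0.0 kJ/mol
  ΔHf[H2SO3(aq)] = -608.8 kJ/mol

Products: 2·(+0.0) + 2·(+0.0) + 2·(-241.8) = -483.6
Reactants: 2·(-608.8) = -1217.6
ΔH° = (-483.6) − (-1217.6) = 734.0 kJ/mol

ΔH° = 734.0 kJ/mol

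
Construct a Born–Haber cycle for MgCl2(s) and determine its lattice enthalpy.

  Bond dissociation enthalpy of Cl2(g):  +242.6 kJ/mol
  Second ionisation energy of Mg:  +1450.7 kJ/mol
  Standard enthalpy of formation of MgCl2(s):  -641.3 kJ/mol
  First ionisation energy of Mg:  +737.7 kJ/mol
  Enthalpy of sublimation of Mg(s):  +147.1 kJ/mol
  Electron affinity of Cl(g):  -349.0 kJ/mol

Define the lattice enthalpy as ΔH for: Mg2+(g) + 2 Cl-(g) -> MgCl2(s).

U = -2521.4 kJ/mol

ΔHf° = 1·ΔHsub + 1·(ΣIE) + 1·D(Cl2) + 2·EA + U
-641.3 = 1·(+147.1) + 1·(+2188.4) + 1·(+242.6) + 2·(-349.0) + U
U = -641.3 − (+1880.1) = -2521.4 kJ/mol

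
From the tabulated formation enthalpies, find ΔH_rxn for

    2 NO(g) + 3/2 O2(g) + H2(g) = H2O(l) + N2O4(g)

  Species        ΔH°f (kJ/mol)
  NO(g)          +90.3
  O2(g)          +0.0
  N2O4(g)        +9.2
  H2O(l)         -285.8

Products: 1·(-285.8) + 1·(+9.2) = -276.6
Reactants: 2·(+90.3) + 3/2·(+0.0) + 1·(+0.0) = +180.6
ΔH_rxn = (-276.6) − (+180.6) = -457.2 kJ/mol

ΔH_rxn = -457.2 kJ/mol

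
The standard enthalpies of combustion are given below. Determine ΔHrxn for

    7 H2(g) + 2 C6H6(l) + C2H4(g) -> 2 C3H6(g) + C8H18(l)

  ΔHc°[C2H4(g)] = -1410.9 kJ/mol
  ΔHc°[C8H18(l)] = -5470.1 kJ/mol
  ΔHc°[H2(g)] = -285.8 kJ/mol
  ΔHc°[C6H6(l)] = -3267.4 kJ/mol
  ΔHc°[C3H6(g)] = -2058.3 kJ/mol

ΔHrxn = -359.6 kJ/mol

Using ΔH = Σ nΔHc°(reactants) − Σ nΔHc°(products):
= [7·(-285.8) + 2·(-3267.4) + 1·(-1410.9)] − [2·(-2058.3) + 1·(-5470.1)]
= -359.6 kJ/mol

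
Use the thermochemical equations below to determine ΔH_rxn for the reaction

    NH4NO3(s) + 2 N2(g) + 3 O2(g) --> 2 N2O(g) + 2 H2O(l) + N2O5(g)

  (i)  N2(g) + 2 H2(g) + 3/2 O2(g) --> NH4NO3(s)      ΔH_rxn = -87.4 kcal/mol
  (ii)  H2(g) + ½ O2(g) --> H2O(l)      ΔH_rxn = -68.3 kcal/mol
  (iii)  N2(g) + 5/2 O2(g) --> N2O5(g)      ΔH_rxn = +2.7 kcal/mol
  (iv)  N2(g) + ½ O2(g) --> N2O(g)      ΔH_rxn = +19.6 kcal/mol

(i) reversed: +87.4 kcal/mol
(ii) × 2: (2)·(-68.3) = -136.6 kcal/mol
(iii) as written: +2.7 kcal/mol
(iv) × 2: (2)·(+19.6) = +39.2 kcal/mol
Combining the equations, ΔH_rxn = (+87.4) + (-136.6) + (+2.7) + (+39.2) = -7.3 kcal/mol

ΔH_rxn = -7.3 kcal/mol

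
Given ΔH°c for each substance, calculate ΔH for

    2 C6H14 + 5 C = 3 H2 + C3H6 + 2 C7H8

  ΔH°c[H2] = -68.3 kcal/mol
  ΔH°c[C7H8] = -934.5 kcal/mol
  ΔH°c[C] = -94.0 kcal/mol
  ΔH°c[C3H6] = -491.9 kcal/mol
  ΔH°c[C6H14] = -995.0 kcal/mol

ΔH = 105.8 kcal/mol

With combustion enthalpies, reactants minus products:
= [2·(-995.0) + 5·(-94.0)] − [3·(-68.3) + 1·(-491.9) + 2·(-934.5)]
= 105.8 kcal/mol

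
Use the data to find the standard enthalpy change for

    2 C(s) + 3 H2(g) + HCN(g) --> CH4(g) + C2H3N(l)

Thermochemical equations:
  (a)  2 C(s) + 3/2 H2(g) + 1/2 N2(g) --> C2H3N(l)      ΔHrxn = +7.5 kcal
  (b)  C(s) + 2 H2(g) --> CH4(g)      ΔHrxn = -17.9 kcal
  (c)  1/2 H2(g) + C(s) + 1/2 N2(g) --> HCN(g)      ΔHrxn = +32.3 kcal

(a) as written (C2H3N(l) already on the product side): +7.5 kcal
(b) as written (CH4(g) already on the product side): -17.9 kcal
(c) reversed (HCN(g) must end up as a reactant): -32.3 kcal
By Hess's law, ΔHrxn = (+7.5) + (-17.9) + (-32.3) = -42.7 kcal

ΔHrxn = -42.7 kcal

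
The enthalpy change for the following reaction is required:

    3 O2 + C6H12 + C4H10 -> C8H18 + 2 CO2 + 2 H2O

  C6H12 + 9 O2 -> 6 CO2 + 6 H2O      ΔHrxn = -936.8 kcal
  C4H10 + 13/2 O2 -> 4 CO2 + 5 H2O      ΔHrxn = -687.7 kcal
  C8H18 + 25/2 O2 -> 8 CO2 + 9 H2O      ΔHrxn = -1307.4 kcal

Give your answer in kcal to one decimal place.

ΔHrxn = -317.1 kcal

equation 1 as written: -936.8 kcal
equation 2 as written: -687.7 kcal
equation 3 reversed: +1307.4 kcal
By Hess's law, ΔHrxn = (1)·(-936.8) + (1)·(-687.7) + (-1)·(-1307.4) = -317.1 kcal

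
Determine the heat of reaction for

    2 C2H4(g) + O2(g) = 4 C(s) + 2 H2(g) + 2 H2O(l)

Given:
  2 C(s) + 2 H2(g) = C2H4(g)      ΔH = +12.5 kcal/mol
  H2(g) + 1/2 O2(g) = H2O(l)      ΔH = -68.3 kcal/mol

ΔH = -161.6 kcal/mol

equation 1 reversed and × 2 (C2H4(g) must end up as a reactant; ×2 to match 2 C2H4(g) in the target): (-2)·(+12.5) = -25.0 kcal/mol
equation 2 × 2 (×2 to match 2 H2O(l) in the target): (2)·(-68.3) = -136.6 kcal/mol
ΔH = (-25.0) + (-136.6) = -161.6 kcal/mol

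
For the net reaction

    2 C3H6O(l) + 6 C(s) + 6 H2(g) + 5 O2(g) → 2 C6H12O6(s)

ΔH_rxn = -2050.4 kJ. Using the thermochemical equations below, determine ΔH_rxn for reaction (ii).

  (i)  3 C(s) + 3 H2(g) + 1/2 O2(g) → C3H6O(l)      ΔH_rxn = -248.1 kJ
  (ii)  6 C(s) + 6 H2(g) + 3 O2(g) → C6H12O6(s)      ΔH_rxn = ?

ΔH_rxn = -1273.3 kJ

(i) reversed and × 2 (reverse to put C3H6O(l) on the reactant side; ×2 to match 2 C3H6O(l) in the target): (-2)·(-248.1) = +496.2 kJ
(ii) × 2 (scale by 2 for the 2 C6H12O6(s)): contributes 2·x
-2050.4 = (+496.2) + 2·x
x = (-2050.4 − (+496.2)) / (2) = -1273.3 kJ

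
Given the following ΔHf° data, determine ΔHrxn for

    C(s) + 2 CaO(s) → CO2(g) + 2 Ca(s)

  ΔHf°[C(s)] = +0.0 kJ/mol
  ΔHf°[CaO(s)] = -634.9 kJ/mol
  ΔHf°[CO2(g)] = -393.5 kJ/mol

ΔHrxn = 876.3 kJ/mol

Products: 1·(-393.5) + 2·(+0.0) = -393.5
Reactants: 1·(+0.0) + 2·(-634.9) = -1269.8
ΔHrxn = (-393.5) − (-1269.8) = 876.3 kJ/mol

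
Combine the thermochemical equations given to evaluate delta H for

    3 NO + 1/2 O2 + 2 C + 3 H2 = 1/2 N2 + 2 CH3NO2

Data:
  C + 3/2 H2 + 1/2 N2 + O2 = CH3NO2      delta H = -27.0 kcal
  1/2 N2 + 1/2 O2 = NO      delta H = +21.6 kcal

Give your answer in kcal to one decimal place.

equation 1 × 2: (2)·(-27.0) = -54.0 kcal
equation 2 reversed and × 3: (-3)·(+21.6) = -64.8 kcal
Since enthalpy is a state function, delta H = (2)·(-27.0) + (-3)·(+21.6) = -118.8 kcal

delta H = -118.8 kcal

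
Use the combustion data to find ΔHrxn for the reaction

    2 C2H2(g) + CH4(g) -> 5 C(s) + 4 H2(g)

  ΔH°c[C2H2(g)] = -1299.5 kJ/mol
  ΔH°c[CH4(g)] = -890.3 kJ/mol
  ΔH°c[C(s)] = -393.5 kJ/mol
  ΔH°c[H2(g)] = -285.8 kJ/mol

With combustion enthalpies, reactants minus products:
= [2·(-1299.5) + 1·(-890.3)] − [5·(-393.5) + 4·(-285.8)]
= -378.6 kJ/mol

ΔHrxn = -378.6 kJ/mol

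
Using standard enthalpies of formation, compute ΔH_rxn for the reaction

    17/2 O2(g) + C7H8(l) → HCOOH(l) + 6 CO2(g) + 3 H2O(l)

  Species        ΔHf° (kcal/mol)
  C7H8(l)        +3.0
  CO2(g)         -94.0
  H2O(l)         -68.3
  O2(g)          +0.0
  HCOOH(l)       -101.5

ΔH_rxn = -873.4 kcal/mol

Products: 1·(-101.5) + 6·(-94.0) + 3·(-68.3) = -870.4
Reactants: 17/2·(+0.0) + 1·(+3.0) = +3.0
ΔH_rxn = (-870.4) − (+3.0) = -873.4 kcal/mol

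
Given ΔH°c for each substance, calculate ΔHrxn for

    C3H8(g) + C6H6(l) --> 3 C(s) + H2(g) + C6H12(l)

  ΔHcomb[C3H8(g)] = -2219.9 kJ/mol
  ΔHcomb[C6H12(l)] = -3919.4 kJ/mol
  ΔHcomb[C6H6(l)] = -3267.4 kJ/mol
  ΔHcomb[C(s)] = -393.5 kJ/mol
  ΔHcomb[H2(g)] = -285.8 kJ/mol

Using ΔH = Σ nΔHc°(reactants) − Σ nΔHc°(products):
= [1·(-2219.9) + 1·(-3267.4)] − [3·(-393.5) + 1·(-285.8) + 1·(-3919.4)]
= -101.6 kJ/mol

ΔHrxn = -101.6 kJ/mol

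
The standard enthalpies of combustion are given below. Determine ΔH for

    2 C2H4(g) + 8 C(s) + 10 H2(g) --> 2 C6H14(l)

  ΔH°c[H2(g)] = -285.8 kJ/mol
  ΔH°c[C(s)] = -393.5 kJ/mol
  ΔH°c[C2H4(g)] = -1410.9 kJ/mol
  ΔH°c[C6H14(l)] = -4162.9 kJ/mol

With combustion enthalpies, reactants minus products:
= [2·(-1410.9) + 8·(-393.5) + 10·(-285.8)] − [2·(-4162.9)]
= -502.0 kJ/mol

ΔH = -502.0 kJ/mol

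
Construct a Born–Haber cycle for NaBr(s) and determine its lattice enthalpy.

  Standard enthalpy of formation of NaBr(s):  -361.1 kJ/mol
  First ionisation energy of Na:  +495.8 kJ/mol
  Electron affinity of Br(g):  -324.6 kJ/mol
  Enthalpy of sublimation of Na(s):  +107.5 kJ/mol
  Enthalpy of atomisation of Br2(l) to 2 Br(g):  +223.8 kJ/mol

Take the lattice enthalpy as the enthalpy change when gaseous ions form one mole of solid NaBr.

U = -751.7 kJ/mol

ΔHf° = 1·ΔHsub + 1·(ΣIE) + 1/2·D(Br2) + 1·EA + U
-361.1 = 1·(+107.5) + 1·(+495.8) + 1/2·(+223.8) + 1·(-324.6) + U
U = -361.1 − (+390.6) = -751.7 kJ/mol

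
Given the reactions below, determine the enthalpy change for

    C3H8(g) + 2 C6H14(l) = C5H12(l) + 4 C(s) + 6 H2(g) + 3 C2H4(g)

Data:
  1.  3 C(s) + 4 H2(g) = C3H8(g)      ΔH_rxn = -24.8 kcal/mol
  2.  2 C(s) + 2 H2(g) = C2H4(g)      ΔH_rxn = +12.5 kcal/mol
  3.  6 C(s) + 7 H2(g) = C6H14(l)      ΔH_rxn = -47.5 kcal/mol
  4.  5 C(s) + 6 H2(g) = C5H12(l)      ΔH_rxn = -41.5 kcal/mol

ΔH_rxn = 115.8 kcal/mol

eq. 1 reversed (reverse to put C3H8(g) on the reactant side): +24.8 kcal/mol
eq. 2 × 3 (scale by 3 for the 3 C2H4(g)): (3)·(+12.5) = +37.5 kcal/mol
eq. 3 reversed and × 2 (reverse to put C6H14(l) on the reactant side; ×2 to match 2 C6H14(l) in the target): (-2)·(-47.5) = +95.0 kcal/mol
eq. 4 as written (C5H12(l) already on the product side): -41.5 kcal/mol
Since enthalpy is a state function, ΔH_rxn = (-1)·(-24.8) + (3)·(+12.5) + (-2)·(-47.5) + (1)·(-41.5) = 115.8 kcal/mol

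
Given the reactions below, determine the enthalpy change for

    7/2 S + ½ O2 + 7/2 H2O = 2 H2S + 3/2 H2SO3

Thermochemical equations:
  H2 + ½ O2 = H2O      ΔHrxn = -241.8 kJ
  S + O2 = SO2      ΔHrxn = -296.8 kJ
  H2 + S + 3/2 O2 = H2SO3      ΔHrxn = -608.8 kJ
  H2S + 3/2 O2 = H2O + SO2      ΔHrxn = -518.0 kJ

equation 1 reversed and × 3/2: (-3/2)·(-241.8) = +362.7 kJ
equation 2 × 2: (2)·(-296.8) = -593.6 kJ
equation 3 × 3/2: (3/2)·(-608.8) = -913.2 kJ
equation 4 reversed and × 2: (-2)·(-518.0) = +1036.0 kJ
ΔHrxn = (-3/2)·(-241.8) + (2)·(-296.8) + (3/2)·(-608.8) + (-2)·(-518.0) = -108.1 kJ

ΔHrxn = -108.1 kJ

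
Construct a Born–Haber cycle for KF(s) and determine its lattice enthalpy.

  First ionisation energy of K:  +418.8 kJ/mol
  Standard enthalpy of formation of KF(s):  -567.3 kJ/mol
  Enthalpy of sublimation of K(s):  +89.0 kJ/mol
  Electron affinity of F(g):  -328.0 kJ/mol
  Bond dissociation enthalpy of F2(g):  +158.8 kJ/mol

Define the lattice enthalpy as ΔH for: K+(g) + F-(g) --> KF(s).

ΔHf° = 1·ΔHsub + 1·(ΣIE) + 1/2·D(F2) + 1·EA + U
-567.3 = 1·(+89.0) + 1·(+418.8) + 1/2·(+158.8) + 1·(-328.0) + U
U = -567.3 − (+259.2) = -826.5 kJ/mol

U = -826.5 kJ/mol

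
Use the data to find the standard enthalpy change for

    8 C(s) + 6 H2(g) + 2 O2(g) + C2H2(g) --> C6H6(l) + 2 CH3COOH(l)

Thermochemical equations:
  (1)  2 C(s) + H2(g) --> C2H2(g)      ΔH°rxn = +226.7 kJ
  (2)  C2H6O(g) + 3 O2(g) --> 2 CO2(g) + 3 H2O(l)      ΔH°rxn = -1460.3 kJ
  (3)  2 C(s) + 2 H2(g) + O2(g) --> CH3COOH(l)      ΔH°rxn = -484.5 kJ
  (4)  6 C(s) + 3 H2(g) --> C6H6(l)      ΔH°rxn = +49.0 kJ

ΔH°rxn = -1146.7 kJ

(1) reversed: -226.7 kJ
(2): not needed.
(3) × 2: (2)·(-484.5) = -969.0 kJ
(4) as written: +49.0 kJ
Combining the equations, ΔH°rxn = (-1)·(+226.7) + (2)·(-484.5) + (1)·(+49.0) = -1146.7 kJ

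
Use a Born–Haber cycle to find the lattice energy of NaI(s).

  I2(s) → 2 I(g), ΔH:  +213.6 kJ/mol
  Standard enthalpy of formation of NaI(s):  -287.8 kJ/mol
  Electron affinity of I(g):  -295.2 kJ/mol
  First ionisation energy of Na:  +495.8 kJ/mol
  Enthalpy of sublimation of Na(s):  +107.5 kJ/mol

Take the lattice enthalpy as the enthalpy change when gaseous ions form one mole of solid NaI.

ΔHf° = 1·ΔHsub + 1·(ΣIE) + 1/2·D(I2) + 1·EA + U
-287.8 = 1·(+107.5) + 1·(+495.8) + 1/2·(+213.6) + 1·(-295.2) + U
U = -287.8 − (+414.9) = -702.7 kJ/mol

U = -702.7 kJ/mol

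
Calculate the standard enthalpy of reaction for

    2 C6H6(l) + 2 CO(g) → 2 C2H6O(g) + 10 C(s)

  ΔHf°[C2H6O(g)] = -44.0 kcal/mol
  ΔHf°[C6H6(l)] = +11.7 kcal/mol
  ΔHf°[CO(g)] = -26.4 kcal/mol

Products: 2·(-44.0) + 10·(+0.0) = -88.0
Reactants: 2·(+11.7) + 2·(-26.4) = -29.4
ΔH° = (-88.0) − (-29.4) = -58.6 kcal/mol

ΔH° = -58.6 kcal/mol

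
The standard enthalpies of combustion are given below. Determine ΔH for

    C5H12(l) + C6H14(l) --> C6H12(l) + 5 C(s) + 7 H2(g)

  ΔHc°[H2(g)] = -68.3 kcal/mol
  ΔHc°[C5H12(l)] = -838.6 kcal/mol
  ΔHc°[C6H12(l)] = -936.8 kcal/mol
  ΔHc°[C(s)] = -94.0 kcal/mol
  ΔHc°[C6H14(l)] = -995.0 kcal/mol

With combustion enthalpies, reactants minus products:
= [1·(-838.6) + 1·(-995.0)] − [1·(-936.8) + 5·(-94.0) + 7·(-68.3)]
= 51.3 kcal/mol

ΔH = 51.3 kcal/mol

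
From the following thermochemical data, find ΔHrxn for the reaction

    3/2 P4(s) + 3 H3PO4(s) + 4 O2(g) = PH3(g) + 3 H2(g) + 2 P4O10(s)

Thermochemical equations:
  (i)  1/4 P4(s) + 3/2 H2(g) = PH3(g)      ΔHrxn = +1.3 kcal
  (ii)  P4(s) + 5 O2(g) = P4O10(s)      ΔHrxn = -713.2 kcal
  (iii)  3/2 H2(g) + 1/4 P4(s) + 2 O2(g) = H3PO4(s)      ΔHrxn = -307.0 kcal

(i) as written: +1.3 kcal
(ii) × 2: (2)·(-713.2) = -1426.4 kcal
(iii) reversed and × 3: (-3)·(-307.0) = +921.0 kcal
Summing the manipulated equations, ΔHrxn = (1)·(+1.3) + (2)·(-713.2) + (-3)·(-307.0) = -504.1 kcal

ΔHrxn = -504.1 kcal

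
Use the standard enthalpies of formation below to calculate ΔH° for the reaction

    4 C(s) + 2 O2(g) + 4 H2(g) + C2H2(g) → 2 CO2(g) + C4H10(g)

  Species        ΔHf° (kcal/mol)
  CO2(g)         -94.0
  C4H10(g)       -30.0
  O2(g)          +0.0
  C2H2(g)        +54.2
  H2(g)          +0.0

ΔH° = -272.2 kcal/mol

Products: 2·(-94.0) + 1·(-30.0) = -218.0
Reactants: 4·(+0.0) + 2·(+0.0) + 4·(+0.0) + 1·(+54.2) = +54.2
ΔH° = (-218.0) − (+54.2) = -272.2 kcal/mol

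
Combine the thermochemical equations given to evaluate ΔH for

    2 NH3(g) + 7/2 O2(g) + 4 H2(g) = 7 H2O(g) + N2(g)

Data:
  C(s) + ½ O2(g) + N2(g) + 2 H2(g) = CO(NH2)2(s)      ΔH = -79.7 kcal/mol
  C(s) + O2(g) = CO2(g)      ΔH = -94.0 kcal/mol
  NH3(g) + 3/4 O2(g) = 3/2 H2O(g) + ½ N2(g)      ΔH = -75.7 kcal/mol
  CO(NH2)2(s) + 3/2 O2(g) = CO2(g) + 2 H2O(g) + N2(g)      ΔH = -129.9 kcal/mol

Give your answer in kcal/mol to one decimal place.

equation 1 × 2 (scale by 2 for the 4 H2(g)): (2)·(-79.7) = -159.4 kcal/mol
equation 2 reversed and × 2: (-2)·(-94.0) = +188.0 kcal/mol
equation 3 × 2 (scale by 2 for the 2 NH3(g)): (2)·(-75.7) = -151.4 kcal/mol
equation 4 × 2: (2)·(-129.9) = -259.8 kcal/mol
Summing the manipulated equations, ΔH = (2)·(-79.7) + (-2)·(-94.0) + (2)·(-75.7) + (2)·(-129.9) = -382.6 kcal/mol

ΔH = -382.6 kcal/mol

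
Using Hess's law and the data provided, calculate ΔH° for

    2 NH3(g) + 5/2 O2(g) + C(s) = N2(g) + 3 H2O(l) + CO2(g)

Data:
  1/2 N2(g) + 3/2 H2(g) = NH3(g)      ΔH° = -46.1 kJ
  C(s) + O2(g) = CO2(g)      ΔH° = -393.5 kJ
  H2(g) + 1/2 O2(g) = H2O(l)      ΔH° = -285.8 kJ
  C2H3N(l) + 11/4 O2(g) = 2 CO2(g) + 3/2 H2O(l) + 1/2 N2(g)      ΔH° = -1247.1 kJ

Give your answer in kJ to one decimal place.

ΔH° = -1158.7 kJ

equation 1 reversed and × 2 (reverse to put NH3(g) on the reactant side; scale by 2 for the 2 NH3(g)): (-2)·(-46.1) = +92.2 kJ
equation 2 as written (C(s) already on the reactant side): -393.5 kJ
equation 3 × 3: (3)·(-285.8) = -857.4 kJ
equation 4: not needed (C2H3N(l) appears nowhere else).
Since enthalpy is a state function, ΔH° = (-2)·(-46.1) + (1)·(-393.5) + (3)·(-285.8) = -1158.7 kJ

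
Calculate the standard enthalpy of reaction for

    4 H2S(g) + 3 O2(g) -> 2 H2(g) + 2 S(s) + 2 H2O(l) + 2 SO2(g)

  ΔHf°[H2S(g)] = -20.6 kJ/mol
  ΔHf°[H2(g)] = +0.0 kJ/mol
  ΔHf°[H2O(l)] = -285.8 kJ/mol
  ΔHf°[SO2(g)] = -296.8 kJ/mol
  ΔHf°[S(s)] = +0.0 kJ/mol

ΔH° = -1082.8 kJ/mol

Products: 2·(+0.0) + 2·(+0.0) + 2·(-285.8) + 2·(-296.8) = -1165.2
Reactants: 4·(-20.6) + 3·(+0.0) = -82.4
ΔH° = (-1165.2) − (-82.4) = -1082.8 kJ/mol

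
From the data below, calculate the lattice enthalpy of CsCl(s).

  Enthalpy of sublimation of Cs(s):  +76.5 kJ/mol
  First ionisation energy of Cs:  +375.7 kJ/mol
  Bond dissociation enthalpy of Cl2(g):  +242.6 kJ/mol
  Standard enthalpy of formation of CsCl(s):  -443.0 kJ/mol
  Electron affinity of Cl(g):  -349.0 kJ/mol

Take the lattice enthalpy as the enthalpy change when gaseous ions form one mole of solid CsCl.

ΔHf° = 1·ΔHsub + 1·(ΣIE) + 1/2·D(Cl2) + 1·EA + U
-443.0 = 1·(+76.5) + 1·(+375.7) + 1/2·(+242.6) + 1·(-349.0) + U
U = -443.0 − (+224.5) = -667.5 kJ/mol

U = -667.5 kJ/mol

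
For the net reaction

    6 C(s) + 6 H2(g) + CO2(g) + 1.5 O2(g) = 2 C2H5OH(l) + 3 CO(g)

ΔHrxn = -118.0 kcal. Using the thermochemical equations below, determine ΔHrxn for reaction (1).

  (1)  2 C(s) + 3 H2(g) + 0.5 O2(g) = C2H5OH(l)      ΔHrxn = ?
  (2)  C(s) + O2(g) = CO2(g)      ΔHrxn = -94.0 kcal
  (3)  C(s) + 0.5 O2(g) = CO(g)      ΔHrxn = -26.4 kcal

ΔHrxn = -66.4 kcal

(1) × 2 (×2 to match 2 C2H5OH(l) in the target): contributes 2·x
(2) reversed (CO2(g) must end up as a reactant): +94.0 kcal
(3) × 3 (×3 to match 3 CO(g) in the target): (3)·(-26.4) = -79.2 kcal
-118.0 = (+94.0) + (-79.2) + 2·x
x = (-118.0 − (+14.8)) / (2) = -66.4 kcal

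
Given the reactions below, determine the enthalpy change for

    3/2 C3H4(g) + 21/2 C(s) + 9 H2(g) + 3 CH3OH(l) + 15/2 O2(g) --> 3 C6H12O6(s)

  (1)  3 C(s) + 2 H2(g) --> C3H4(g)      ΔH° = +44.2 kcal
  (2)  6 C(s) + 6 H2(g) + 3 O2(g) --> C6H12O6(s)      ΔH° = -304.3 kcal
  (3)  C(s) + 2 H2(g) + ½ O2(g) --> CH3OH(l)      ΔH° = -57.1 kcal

ΔH° = -807.9 kcal

(1) reversed and × 3/2: (-3/2)·(+44.2) = -66.3 kcal
(2) × 3: (3)·(-304.3) = -912.9 kcal
(3) reversed and × 3: (-3)·(-57.1) = +171.3 kcal
ΔH° = (-3/2)·(+44.2) + (3)·(-304.3) + (-3)·(-57.1) = -807.9 kcal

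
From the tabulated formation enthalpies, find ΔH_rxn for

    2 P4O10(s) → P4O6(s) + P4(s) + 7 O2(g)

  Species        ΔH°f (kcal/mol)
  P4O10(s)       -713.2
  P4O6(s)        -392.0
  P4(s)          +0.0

ΔH°rxn = Σ nΔHf°(products) − Σ nΔHf°(reactants).
Products: 1·(-392.0) + 1·(+0.0) + 7·(+0.0) = -392.0
Reactants: 2·(-713.2) = -1426.4
ΔH_rxn = (-392.0) − (-1426.4) = 1034.4 kcal/mol

ΔH_rxn = 1034.4 kcal/mol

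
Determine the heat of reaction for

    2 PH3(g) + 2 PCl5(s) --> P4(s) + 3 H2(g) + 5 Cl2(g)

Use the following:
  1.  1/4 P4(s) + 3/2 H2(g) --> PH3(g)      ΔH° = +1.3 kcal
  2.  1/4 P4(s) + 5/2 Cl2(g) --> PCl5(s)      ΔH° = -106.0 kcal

eq. 1 reversed and × 2: (-2)·(+1.3) = -2.6 kcal
eq. 2 reversed and × 2: (-2)·(-106.0) = +212.0 kcal
ΔH° = (-2.6) + (+212.0) = 209.4 kcal

ΔH° = 209.4 kcal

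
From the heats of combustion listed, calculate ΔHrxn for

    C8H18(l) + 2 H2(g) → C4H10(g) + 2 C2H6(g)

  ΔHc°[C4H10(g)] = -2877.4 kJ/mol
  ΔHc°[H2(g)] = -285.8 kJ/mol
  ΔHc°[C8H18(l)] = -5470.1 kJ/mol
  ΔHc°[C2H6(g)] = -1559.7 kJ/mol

With combustion enthalpies, reactants minus products:
= [1·(-5470.1) + 2·(-285.8)] − [1·(-2877.4) + 2·(-1559.7)]
= -44.9 kJ/mol

ΔHrxn = -44.9 kJ/mol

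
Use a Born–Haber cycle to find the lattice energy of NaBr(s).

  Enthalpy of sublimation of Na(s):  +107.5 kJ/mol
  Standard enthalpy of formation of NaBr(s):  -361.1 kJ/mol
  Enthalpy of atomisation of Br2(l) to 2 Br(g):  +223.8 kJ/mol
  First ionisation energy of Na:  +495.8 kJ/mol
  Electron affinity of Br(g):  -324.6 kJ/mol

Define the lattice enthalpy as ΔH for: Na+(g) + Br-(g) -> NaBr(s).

U = -751.7 kJ/mol

ΔHf° = 1·ΔHsub + 1·(ΣIE) + 1/2·D(Br2) + 1·EA + U
-361.1 = 1·(+107.5) + 1·(+495.8) + 1/2·(+223.8) + 1·(-324.6) + U
U = -361.1 − (+390.6) = -751.7 kJ/mol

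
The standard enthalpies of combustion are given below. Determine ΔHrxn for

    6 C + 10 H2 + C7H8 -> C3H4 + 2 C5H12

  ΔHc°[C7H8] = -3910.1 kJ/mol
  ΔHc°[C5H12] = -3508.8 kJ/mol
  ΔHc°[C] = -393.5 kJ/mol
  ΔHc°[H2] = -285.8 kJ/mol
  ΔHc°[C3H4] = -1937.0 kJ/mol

Using ΔH = Σ nΔHc°(reactants) − Σ nΔHc°(products):
= [6·(-393.5) + 10·(-285.8) + 1·(-3910.1)] − [1·(-1937.0) + 2·(-3508.8)]
= -174.5 kJ/mol

ΔHrxn = -174.5 kJ/mol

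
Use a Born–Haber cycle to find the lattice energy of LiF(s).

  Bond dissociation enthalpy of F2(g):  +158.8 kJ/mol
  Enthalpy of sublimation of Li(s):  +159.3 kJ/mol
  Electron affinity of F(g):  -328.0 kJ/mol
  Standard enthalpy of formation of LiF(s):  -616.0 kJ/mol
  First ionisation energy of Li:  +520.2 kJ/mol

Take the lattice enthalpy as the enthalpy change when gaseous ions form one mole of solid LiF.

ΔHf° = 1·ΔHsub + 1·(ΣIE) + 1/2·D(F2) + 1·EA + U
-616.0 = 1·(+159.3) + 1·(+520.2) + 1/2·(+158.8) + 1·(-328.0) + U
U = -616.0 − (+430.9) = -1046.9 kJ/mol

U = -1046.9 kJ/mol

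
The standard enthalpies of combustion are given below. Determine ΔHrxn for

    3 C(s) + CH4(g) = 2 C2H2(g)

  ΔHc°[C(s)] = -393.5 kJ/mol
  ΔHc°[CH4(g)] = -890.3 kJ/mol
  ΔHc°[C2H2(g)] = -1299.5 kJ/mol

ΔHrxn = 528.2 kJ/mol

With combustion enthalpies, reactants minus products:
= [3·(-393.5) + 1·(-890.3)] − [2·(-1299.5)]
= 528.2 kJ/mol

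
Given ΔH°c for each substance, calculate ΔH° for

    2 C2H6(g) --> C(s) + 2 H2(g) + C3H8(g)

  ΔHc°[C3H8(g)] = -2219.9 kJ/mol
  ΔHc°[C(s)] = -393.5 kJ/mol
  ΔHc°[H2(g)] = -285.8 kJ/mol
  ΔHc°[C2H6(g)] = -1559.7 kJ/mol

ΔH° = 65.6 kJ/mol

With combustion enthalpies, reactants minus products:
= [2·(-1559.7)] − [1·(-393.5) + 2·(-285.8) + 1·(-2219.9)]
= 65.6 kJ/mol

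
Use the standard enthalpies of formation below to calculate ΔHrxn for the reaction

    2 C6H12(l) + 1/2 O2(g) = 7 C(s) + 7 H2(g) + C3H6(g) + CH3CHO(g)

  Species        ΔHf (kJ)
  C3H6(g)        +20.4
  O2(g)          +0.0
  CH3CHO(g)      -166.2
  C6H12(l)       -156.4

ΔHrxn = 167.0 kJ

Products: 7·(+0.0) + 7·(+0.0) + 1·(+20.4) + 1·(-166.2) = -145.8
Reactants: 2·(-156.4) + 1/2·(+0.0) = -312.8
ΔHrxn = (-145.8) − (-312.8) = 167.0 kJ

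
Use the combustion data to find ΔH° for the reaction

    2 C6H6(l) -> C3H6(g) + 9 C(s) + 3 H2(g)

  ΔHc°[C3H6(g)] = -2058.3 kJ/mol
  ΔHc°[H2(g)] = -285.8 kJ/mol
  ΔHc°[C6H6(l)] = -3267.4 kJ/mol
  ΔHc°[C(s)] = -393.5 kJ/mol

ΔH° = -77.6 kJ/mol

Using ΔH = Σ nΔHc°(reactants) − Σ nΔHc°(products):
= [2·(-3267.4)] − [1·(-2058.3) + 9·(-393.5) + 3·(-285.8)]
= -77.6 kJ/mol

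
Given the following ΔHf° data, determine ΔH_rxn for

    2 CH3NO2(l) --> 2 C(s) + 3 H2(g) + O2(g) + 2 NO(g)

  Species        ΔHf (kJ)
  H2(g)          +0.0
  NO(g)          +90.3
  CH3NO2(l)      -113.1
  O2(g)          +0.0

ΔH_rxn = 406.8 kJ

Products: 2·(+0.0) + 3·(+0.0) + 1·(+0.0) + 2·(+90.3) = +180.6
Reactants: 2·(-113.1) = -226.2
ΔH_rxn = (+180.6) − (-226.2) = 406.8 kJ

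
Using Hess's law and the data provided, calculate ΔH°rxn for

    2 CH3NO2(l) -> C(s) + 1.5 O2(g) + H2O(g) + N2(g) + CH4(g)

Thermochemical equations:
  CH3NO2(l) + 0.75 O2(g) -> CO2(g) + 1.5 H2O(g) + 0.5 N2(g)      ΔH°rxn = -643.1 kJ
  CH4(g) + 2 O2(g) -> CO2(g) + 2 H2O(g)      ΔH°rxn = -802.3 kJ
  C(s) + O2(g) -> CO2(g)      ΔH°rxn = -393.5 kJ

ΔH°rxn = -90.4 kJ

equation 1 × 2: (2)·(-643.1) = -1286.2 kJ
equation 2 reversed: +802.3 kJ
equation 3 reversed: +393.5 kJ
Combining the equations, ΔH°rxn = (-1286.2) + (+802.3) + (+393.5) = -90.4 kJ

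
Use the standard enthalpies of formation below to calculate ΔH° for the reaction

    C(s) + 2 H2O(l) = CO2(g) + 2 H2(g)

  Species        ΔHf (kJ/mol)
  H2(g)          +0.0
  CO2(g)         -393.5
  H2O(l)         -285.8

Products: 1·(-393.5) + 2·(+0.0) = -393.5
Reactants: 1·(+0.0) + 2·(-285.8) = -571.6
ΔH° = (-393.5) − (-571.6) = 178.1 kJ/mol

ΔH° = 178.1 kJ/mol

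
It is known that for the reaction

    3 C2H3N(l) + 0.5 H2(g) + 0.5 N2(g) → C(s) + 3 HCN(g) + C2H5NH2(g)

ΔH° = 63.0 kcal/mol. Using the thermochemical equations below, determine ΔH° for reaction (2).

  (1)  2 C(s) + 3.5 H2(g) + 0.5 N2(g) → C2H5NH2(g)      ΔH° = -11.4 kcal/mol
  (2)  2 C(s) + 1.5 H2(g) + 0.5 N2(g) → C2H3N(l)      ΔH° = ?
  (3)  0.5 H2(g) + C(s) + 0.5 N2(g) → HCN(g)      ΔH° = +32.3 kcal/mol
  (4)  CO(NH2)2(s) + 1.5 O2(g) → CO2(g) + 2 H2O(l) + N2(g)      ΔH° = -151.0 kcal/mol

(1) as written (C2H5NH2(g) already on the product side): -11.4 kcal/mol
(2) reversed and × 3 (reverse to put C2H3N(l) on the reactant side; scale by 3 for the 3 C2H3N(l)): contributes −3·x
(3) × 3 (scale by 3 for the 3 HCN(g)): (3)·(+32.3) = +96.9 kcal/mol
(4): not needed (O2(g) appears nowhere else).
+63.0 = (-11.4) + (+96.9) − 3·x
x = (+63.0 − (+85.5)) / (-3) = 7.5 kcal/mol

ΔH° = 7.5 kcal/mol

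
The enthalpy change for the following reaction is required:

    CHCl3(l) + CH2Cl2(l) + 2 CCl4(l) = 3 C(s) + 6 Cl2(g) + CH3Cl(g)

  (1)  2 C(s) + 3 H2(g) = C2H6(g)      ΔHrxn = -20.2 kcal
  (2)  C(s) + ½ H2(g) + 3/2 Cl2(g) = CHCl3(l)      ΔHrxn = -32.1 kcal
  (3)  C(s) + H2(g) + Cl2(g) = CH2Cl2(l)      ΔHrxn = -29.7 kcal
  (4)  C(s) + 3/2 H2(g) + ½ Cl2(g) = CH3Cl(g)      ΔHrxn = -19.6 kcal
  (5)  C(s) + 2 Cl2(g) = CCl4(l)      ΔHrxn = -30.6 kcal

(1): not needed.
(2) reversed: +32.1 kcal
(3) reversed: +29.7 kcal
(4) as written: -19.6 kcal
(5) reversed and × 2: (-2)·(-30.6) = +61.2 kcal
ΔHrxn = (-1)·(-32.1) + (-1)·(-29.7) + (1)·(-19.6) + (-2)·(-30.6) = 103.4 kcal

ΔHrxn = 103.4 kcal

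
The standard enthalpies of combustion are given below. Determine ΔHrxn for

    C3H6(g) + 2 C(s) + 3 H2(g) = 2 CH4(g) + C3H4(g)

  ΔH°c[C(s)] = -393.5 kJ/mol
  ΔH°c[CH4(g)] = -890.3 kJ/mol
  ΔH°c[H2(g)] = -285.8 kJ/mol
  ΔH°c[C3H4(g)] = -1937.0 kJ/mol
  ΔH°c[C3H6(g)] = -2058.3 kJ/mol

ΔHrxn = 14.9 kJ/mol

Using ΔH = Σ nΔHc°(reactants) − Σ nΔHc°(products):
= [1·(-2058.3) + 2·(-393.5) + 3·(-285.8)] − [2·(-890.3) + 1·(-1937.0)]
= 14.9 kJ/mol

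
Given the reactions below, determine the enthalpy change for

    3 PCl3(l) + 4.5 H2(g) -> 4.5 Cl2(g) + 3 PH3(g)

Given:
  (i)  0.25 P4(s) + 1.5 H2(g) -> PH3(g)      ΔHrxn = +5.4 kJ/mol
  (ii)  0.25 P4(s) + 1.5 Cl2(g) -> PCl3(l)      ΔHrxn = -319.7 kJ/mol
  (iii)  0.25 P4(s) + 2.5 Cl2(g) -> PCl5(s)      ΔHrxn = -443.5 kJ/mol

(i) × 3 (×3 to match 3 PH3(g) in the target): (3)·(+5.4) = +16.2 kJ/mol
(ii) reversed and × 3 (PCl3(l) must end up as a reactant; scale by 3 for the 3 PCl3(l)): (-3)·(-319.7) = +959.1 kJ/mol
(iii): not needed (PCl5(s) appears nowhere else).
By Hess's law, ΔHrxn = (+16.2) + (+959.1) = 975.3 kJ/mol

ΔHrxn = 975.3 kJ/mol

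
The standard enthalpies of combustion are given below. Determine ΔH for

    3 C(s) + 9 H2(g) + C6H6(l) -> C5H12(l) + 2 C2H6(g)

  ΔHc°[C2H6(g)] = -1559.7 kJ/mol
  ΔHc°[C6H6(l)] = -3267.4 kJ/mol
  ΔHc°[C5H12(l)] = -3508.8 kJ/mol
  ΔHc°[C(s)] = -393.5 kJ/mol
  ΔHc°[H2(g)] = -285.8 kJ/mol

Using ΔH = Σ nΔHc°(reactants) − Σ nΔHc°(products):
= [3·(-393.5) + 9·(-285.8) + 1·(-3267.4)] − [1·(-3508.8) + 2·(-1559.7)]
= -391.9 kJ/mol

ΔH = -391.9 kJ/mol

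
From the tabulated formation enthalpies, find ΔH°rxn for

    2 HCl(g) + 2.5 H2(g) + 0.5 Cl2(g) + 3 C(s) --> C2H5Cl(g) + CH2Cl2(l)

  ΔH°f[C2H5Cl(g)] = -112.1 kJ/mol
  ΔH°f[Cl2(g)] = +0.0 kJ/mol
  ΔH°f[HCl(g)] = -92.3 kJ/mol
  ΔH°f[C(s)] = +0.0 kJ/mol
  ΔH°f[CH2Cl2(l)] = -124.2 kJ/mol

Products: 1·(-112.1) + 1·(-124.2) = -236.3
Reactants: 2·(-92.3) + 5/2·(+0.0) + 1/2·(+0.0) + 3·(+0.0) = -184.6
ΔH°rxn = (-236.3) − (-184.6) = -51.7 kJ/mol

ΔH°rxn = -51.7 kJ/mol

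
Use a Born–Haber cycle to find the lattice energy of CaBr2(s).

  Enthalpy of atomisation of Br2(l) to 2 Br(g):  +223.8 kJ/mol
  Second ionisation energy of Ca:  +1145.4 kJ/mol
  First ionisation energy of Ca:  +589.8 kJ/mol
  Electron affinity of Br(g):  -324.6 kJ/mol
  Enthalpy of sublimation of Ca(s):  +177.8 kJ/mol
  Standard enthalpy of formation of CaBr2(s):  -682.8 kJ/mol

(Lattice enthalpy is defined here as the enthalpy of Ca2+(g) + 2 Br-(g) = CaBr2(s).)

U = -2170.4 kJ/mol

ΔHf° = 1·ΔHsub + 1·(ΣIE) + 1·D(Br2) + 2·EA + U
-682.8 = 1·(+177.8) + 1·(+1735.2) + 1·(+223.8) + 2·(-324.6) + U
U = -682.8 − (+1487.6) = -2170.4 kJ/mol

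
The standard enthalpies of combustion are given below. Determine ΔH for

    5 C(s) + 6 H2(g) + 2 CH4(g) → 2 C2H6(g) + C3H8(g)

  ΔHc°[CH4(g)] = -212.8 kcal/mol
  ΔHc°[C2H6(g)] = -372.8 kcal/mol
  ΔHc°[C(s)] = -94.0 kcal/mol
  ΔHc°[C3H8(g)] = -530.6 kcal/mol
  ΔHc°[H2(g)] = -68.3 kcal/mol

With combustion enthalpies, reactants minus products:
= [5·(-94.0) + 6·(-68.3) + 2·(-212.8)] − [2·(-372.8) + 1·(-530.6)]
= -29.2 kcal/mol

ΔH = -29.2 kcal/mol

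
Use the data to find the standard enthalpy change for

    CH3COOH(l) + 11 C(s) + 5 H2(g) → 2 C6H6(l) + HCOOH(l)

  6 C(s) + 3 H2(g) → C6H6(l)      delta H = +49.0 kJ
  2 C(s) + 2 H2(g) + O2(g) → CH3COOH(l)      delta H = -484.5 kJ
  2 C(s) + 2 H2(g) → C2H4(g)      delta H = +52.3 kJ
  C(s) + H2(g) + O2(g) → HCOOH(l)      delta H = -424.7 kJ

delta H = 157.8 kJ

equation 1 × 2 (×2 to match 2 C6H6(l) in the target): (2)·(+49.0) = +98.0 kJ
equation 2 reversed (CH3COOH(l) must end up as a reactant): +484.5 kJ
equation 3: not needed (C2H4(g) appears nowhere else).
equation 4 as written (HCOOH(l) already on the product side): -424.7 kJ
Summing the manipulated equations, delta H = (2)·(+49.0) + (-1)·(-484.5) + (1)·(-424.7) = 157.8 kJ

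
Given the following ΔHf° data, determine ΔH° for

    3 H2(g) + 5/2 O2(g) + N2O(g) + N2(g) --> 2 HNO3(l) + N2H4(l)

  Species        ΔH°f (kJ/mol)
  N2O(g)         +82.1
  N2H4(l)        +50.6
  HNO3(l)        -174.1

ΔH°rxn = Σ nΔHf°(products) − Σ nΔHf°(reactants).
Products: 2·(-174.1) + 1·(+50.6) = -297.6
Reactants: 3·(+0.0) + 5/2·(+0.0) + 1·(+82.1) + 1·(+0.0) = +82.1
ΔH° = (-297.6) − (+82.1) = -379.7 kJ/mol

ΔH° = -379.7 kJ/mol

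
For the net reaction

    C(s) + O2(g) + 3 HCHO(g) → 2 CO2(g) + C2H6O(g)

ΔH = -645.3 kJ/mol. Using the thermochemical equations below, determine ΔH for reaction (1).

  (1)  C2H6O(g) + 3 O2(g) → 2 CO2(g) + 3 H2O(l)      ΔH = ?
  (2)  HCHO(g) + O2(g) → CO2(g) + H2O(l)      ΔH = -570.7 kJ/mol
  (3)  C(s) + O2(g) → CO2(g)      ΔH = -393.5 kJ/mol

ΔH = -1460.3 kJ/mol

(1) reversed (C2H6O(g) must end up as a product): contributes −x
(2) × 3 (×3 to match 3 HCHO(g) in the target): (3)·(-570.7) = -1712.1 kJ/mol
(3) as written (C(s) already on the reactant side): -393.5 kJ/mol
-645.3 = (-1712.1) + (-393.5) − x
x = (-645.3 − (-2105.6)) / (-1) = -1460.3 kJ/mol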